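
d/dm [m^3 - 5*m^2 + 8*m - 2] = 3*m^2 - 10*m + 8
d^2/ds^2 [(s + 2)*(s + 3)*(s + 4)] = 6*s + 18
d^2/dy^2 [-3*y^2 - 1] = -6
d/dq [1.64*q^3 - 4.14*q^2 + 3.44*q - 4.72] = 4.92*q^2 - 8.28*q + 3.44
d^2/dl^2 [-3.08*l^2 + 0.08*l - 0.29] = -6.16000000000000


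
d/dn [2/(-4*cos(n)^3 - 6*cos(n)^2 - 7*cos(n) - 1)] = 2*(12*sin(n)^2 - 12*cos(n) - 19)*sin(n)/(10*cos(n) + 3*cos(2*n) + cos(3*n) + 4)^2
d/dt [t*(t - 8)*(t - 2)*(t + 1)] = 4*t^3 - 27*t^2 + 12*t + 16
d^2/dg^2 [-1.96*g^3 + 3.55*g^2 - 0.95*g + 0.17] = 7.1 - 11.76*g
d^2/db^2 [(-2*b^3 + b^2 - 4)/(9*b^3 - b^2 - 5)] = 2*(63*b^6 - 2484*b^4 + 613*b^3 - 27*b^2 - 690*b + 45)/(729*b^9 - 243*b^8 + 27*b^7 - 1216*b^6 + 270*b^5 - 15*b^4 + 675*b^3 - 75*b^2 - 125)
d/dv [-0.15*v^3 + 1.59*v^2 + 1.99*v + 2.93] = -0.45*v^2 + 3.18*v + 1.99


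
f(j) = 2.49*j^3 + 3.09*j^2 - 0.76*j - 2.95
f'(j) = 7.47*j^2 + 6.18*j - 0.76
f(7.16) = 1064.00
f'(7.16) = 426.44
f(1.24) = 5.61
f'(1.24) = 18.39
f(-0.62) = -1.88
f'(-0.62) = -1.72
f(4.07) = 213.02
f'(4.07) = 148.13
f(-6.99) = -697.07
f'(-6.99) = 321.03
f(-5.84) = -389.08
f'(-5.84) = 217.92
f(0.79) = -0.39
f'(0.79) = 8.78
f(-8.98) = -1550.08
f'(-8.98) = 546.13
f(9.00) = 2055.71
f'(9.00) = 659.93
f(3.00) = 89.81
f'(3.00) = 85.01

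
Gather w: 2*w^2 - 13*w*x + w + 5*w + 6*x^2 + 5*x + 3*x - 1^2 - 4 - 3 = 2*w^2 + w*(6 - 13*x) + 6*x^2 + 8*x - 8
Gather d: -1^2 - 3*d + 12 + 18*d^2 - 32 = 18*d^2 - 3*d - 21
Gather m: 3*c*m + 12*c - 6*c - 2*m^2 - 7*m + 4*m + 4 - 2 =6*c - 2*m^2 + m*(3*c - 3) + 2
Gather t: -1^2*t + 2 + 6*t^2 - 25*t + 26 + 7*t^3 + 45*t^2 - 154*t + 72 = 7*t^3 + 51*t^2 - 180*t + 100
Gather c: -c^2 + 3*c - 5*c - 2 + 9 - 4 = -c^2 - 2*c + 3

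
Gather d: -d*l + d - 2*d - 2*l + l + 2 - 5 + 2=d*(-l - 1) - l - 1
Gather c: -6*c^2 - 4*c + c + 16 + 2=-6*c^2 - 3*c + 18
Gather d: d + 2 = d + 2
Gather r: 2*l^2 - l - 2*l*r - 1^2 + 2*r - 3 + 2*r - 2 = 2*l^2 - l + r*(4 - 2*l) - 6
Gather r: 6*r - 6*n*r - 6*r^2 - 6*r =-6*n*r - 6*r^2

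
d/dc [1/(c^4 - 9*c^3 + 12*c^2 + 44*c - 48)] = (-4*c^3 + 27*c^2 - 24*c - 44)/(c^4 - 9*c^3 + 12*c^2 + 44*c - 48)^2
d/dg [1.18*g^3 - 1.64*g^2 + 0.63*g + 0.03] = 3.54*g^2 - 3.28*g + 0.63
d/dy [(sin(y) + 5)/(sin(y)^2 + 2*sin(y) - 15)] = -cos(y)/(sin(y) - 3)^2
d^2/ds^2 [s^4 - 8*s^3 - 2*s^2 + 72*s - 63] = 12*s^2 - 48*s - 4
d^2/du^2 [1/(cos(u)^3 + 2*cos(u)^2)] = (-18*tan(u)^4 - 44/cos(u)^2 + 31/cos(u)^3 - 11*cos(3*u)/cos(u)^4 + 66/cos(u)^4)/(2*(cos(u) + 2)^3)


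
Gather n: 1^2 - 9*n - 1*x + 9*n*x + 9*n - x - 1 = 9*n*x - 2*x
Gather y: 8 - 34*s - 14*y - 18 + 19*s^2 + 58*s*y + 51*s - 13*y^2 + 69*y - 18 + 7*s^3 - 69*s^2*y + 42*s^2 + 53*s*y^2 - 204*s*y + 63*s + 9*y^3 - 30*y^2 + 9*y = 7*s^3 + 61*s^2 + 80*s + 9*y^3 + y^2*(53*s - 43) + y*(-69*s^2 - 146*s + 64) - 28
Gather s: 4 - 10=-6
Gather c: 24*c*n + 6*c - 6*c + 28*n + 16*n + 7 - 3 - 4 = 24*c*n + 44*n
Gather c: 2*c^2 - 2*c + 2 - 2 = 2*c^2 - 2*c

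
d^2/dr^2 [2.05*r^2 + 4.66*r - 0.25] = 4.10000000000000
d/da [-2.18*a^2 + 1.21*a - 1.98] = 1.21 - 4.36*a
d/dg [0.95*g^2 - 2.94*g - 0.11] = 1.9*g - 2.94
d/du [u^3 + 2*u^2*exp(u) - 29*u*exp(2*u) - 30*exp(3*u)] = 2*u^2*exp(u) + 3*u^2 - 58*u*exp(2*u) + 4*u*exp(u) - 90*exp(3*u) - 29*exp(2*u)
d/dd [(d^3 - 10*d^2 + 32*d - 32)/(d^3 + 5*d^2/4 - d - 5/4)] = 12*(15*d^4 - 88*d^3 + 83*d^2 + 140*d - 96)/(16*d^6 + 40*d^5 - 7*d^4 - 80*d^3 - 34*d^2 + 40*d + 25)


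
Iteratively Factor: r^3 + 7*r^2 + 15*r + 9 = (r + 1)*(r^2 + 6*r + 9) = (r + 1)*(r + 3)*(r + 3)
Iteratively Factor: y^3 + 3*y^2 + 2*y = (y)*(y^2 + 3*y + 2) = y*(y + 2)*(y + 1)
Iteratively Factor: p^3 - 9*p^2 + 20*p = (p)*(p^2 - 9*p + 20) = p*(p - 5)*(p - 4)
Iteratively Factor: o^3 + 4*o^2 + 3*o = (o + 1)*(o^2 + 3*o) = (o + 1)*(o + 3)*(o)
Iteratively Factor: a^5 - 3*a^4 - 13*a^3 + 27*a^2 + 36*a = (a)*(a^4 - 3*a^3 - 13*a^2 + 27*a + 36) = a*(a - 3)*(a^3 - 13*a - 12) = a*(a - 3)*(a + 3)*(a^2 - 3*a - 4) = a*(a - 3)*(a + 1)*(a + 3)*(a - 4)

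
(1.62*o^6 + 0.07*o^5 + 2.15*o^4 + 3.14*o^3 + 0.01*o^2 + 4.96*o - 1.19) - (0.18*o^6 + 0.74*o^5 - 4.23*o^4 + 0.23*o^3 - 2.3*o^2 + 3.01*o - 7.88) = 1.44*o^6 - 0.67*o^5 + 6.38*o^4 + 2.91*o^3 + 2.31*o^2 + 1.95*o + 6.69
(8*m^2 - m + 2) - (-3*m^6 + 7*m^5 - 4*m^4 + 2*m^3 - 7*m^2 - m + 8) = 3*m^6 - 7*m^5 + 4*m^4 - 2*m^3 + 15*m^2 - 6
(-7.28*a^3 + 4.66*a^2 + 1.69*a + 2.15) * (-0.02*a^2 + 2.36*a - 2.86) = 0.1456*a^5 - 17.274*a^4 + 31.7846*a^3 - 9.3822*a^2 + 0.240600000000001*a - 6.149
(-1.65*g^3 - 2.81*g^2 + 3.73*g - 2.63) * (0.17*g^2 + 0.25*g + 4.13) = -0.2805*g^5 - 0.8902*g^4 - 6.8829*g^3 - 11.1199*g^2 + 14.7474*g - 10.8619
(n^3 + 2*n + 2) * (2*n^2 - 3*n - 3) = 2*n^5 - 3*n^4 + n^3 - 2*n^2 - 12*n - 6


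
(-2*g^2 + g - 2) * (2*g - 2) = -4*g^3 + 6*g^2 - 6*g + 4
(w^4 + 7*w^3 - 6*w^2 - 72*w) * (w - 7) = w^5 - 55*w^3 - 30*w^2 + 504*w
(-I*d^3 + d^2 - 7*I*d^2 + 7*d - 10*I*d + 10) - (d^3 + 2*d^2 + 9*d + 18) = -d^3 - I*d^3 - d^2 - 7*I*d^2 - 2*d - 10*I*d - 8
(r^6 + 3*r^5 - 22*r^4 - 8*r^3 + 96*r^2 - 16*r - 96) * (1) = r^6 + 3*r^5 - 22*r^4 - 8*r^3 + 96*r^2 - 16*r - 96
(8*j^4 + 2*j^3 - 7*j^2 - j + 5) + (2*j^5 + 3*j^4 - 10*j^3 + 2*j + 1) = 2*j^5 + 11*j^4 - 8*j^3 - 7*j^2 + j + 6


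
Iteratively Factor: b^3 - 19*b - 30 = (b + 3)*(b^2 - 3*b - 10) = (b + 2)*(b + 3)*(b - 5)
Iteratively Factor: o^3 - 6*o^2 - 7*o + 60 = (o + 3)*(o^2 - 9*o + 20) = (o - 5)*(o + 3)*(o - 4)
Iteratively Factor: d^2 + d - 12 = (d + 4)*(d - 3)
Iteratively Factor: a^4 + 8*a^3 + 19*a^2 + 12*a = (a + 4)*(a^3 + 4*a^2 + 3*a) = (a + 3)*(a + 4)*(a^2 + a) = (a + 1)*(a + 3)*(a + 4)*(a)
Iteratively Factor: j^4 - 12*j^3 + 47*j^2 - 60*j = (j - 4)*(j^3 - 8*j^2 + 15*j) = j*(j - 4)*(j^2 - 8*j + 15) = j*(j - 5)*(j - 4)*(j - 3)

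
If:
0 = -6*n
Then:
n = 0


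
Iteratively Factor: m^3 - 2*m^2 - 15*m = (m)*(m^2 - 2*m - 15) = m*(m + 3)*(m - 5)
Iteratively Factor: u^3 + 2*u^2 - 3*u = (u - 1)*(u^2 + 3*u) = u*(u - 1)*(u + 3)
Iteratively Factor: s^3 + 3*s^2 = (s + 3)*(s^2) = s*(s + 3)*(s)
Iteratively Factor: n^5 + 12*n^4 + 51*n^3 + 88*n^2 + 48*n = (n + 4)*(n^4 + 8*n^3 + 19*n^2 + 12*n) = (n + 4)^2*(n^3 + 4*n^2 + 3*n) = (n + 3)*(n + 4)^2*(n^2 + n) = n*(n + 3)*(n + 4)^2*(n + 1)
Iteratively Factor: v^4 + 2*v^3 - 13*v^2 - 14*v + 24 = (v + 2)*(v^3 - 13*v + 12) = (v - 1)*(v + 2)*(v^2 + v - 12) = (v - 3)*(v - 1)*(v + 2)*(v + 4)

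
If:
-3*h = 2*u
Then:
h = -2*u/3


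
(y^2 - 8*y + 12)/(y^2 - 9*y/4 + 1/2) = 4*(y - 6)/(4*y - 1)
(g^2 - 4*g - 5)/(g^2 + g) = (g - 5)/g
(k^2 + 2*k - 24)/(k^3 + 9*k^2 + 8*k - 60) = (k - 4)/(k^2 + 3*k - 10)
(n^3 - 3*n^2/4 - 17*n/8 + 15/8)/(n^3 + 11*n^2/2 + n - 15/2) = (n - 5/4)/(n + 5)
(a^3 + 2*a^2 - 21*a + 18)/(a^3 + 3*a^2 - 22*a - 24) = (a^2 - 4*a + 3)/(a^2 - 3*a - 4)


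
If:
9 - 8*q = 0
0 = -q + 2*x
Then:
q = 9/8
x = 9/16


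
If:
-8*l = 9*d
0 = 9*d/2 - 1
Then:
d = 2/9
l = -1/4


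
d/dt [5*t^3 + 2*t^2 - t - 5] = 15*t^2 + 4*t - 1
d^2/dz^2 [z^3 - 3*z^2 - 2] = 6*z - 6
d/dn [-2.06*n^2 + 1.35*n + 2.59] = 1.35 - 4.12*n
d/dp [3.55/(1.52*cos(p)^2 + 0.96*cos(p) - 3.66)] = (10.792*cos(p) + 3.408)*sin(p)/(1.52*cos(p)^2 + 0.96*cos(p) - 3.66)^2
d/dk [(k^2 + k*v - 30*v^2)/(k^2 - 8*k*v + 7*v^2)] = v*(-9*k^2 + 74*k*v - 233*v^2)/(k^4 - 16*k^3*v + 78*k^2*v^2 - 112*k*v^3 + 49*v^4)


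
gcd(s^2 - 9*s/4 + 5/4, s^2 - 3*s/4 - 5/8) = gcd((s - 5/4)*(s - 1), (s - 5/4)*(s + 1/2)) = s - 5/4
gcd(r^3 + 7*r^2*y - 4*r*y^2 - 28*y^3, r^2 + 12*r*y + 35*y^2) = r + 7*y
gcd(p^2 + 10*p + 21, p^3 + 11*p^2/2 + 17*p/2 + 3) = p + 3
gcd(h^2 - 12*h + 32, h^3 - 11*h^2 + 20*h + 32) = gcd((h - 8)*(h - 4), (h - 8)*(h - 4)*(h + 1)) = h^2 - 12*h + 32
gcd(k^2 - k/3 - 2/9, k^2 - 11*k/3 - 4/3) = k + 1/3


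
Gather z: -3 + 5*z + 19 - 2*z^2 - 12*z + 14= -2*z^2 - 7*z + 30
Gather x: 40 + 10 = 50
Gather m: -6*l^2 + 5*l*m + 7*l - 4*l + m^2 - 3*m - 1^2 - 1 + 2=-6*l^2 + 3*l + m^2 + m*(5*l - 3)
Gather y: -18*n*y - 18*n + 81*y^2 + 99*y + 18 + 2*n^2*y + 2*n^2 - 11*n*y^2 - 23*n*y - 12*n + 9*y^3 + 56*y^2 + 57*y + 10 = 2*n^2 - 30*n + 9*y^3 + y^2*(137 - 11*n) + y*(2*n^2 - 41*n + 156) + 28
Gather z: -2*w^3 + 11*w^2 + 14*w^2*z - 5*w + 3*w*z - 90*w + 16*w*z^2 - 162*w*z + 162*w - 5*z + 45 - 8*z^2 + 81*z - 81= -2*w^3 + 11*w^2 + 67*w + z^2*(16*w - 8) + z*(14*w^2 - 159*w + 76) - 36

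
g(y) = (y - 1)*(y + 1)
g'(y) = 2*y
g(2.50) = 5.25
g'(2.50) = 5.00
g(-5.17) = 25.73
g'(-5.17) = -10.34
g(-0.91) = -0.17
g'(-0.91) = -1.82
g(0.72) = -0.48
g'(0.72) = 1.44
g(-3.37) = 10.36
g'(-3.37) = -6.74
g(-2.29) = 4.24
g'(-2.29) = -4.58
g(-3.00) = 8.00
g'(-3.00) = -6.00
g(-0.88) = -0.23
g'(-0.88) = -1.76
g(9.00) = 80.00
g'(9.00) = 18.00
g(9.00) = 80.00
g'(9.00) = 18.00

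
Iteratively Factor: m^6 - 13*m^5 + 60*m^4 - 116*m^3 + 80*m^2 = (m)*(m^5 - 13*m^4 + 60*m^3 - 116*m^2 + 80*m) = m*(m - 5)*(m^4 - 8*m^3 + 20*m^2 - 16*m) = m*(m - 5)*(m - 2)*(m^3 - 6*m^2 + 8*m) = m*(m - 5)*(m - 4)*(m - 2)*(m^2 - 2*m) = m^2*(m - 5)*(m - 4)*(m - 2)*(m - 2)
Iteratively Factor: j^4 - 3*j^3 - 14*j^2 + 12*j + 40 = (j - 5)*(j^3 + 2*j^2 - 4*j - 8) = (j - 5)*(j + 2)*(j^2 - 4) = (j - 5)*(j + 2)^2*(j - 2)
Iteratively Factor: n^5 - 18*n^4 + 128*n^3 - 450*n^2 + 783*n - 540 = (n - 3)*(n^4 - 15*n^3 + 83*n^2 - 201*n + 180) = (n - 4)*(n - 3)*(n^3 - 11*n^2 + 39*n - 45) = (n - 4)*(n - 3)^2*(n^2 - 8*n + 15) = (n - 4)*(n - 3)^3*(n - 5)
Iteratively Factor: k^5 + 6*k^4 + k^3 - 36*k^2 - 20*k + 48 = (k - 2)*(k^4 + 8*k^3 + 17*k^2 - 2*k - 24) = (k - 2)*(k + 3)*(k^3 + 5*k^2 + 2*k - 8) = (k - 2)*(k + 3)*(k + 4)*(k^2 + k - 2) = (k - 2)*(k - 1)*(k + 3)*(k + 4)*(k + 2)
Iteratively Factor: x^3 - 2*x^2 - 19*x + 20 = (x - 1)*(x^2 - x - 20) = (x - 1)*(x + 4)*(x - 5)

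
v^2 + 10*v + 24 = (v + 4)*(v + 6)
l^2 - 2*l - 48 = (l - 8)*(l + 6)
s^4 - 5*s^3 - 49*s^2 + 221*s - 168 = (s - 8)*(s - 3)*(s - 1)*(s + 7)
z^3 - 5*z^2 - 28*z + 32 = (z - 8)*(z - 1)*(z + 4)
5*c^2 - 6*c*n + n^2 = (-5*c + n)*(-c + n)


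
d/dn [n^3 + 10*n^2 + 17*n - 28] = 3*n^2 + 20*n + 17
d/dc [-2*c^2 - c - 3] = -4*c - 1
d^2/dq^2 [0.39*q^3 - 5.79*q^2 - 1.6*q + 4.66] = 2.34*q - 11.58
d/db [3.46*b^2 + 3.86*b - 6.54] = 6.92*b + 3.86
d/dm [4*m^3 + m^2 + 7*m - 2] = 12*m^2 + 2*m + 7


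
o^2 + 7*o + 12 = (o + 3)*(o + 4)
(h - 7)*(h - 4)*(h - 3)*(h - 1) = h^4 - 15*h^3 + 75*h^2 - 145*h + 84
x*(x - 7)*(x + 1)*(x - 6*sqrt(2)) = x^4 - 6*sqrt(2)*x^3 - 6*x^3 - 7*x^2 + 36*sqrt(2)*x^2 + 42*sqrt(2)*x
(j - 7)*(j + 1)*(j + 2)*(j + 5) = j^4 + j^3 - 39*j^2 - 109*j - 70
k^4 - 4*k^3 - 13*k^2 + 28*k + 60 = (k - 5)*(k - 3)*(k + 2)^2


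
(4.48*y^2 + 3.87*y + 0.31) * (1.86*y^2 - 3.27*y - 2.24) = 8.3328*y^4 - 7.4514*y^3 - 22.1135*y^2 - 9.6825*y - 0.6944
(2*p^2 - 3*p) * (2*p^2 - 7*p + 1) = 4*p^4 - 20*p^3 + 23*p^2 - 3*p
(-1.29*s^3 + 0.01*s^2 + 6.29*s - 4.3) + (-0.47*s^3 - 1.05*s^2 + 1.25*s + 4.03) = -1.76*s^3 - 1.04*s^2 + 7.54*s - 0.27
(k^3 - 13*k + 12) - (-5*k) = k^3 - 8*k + 12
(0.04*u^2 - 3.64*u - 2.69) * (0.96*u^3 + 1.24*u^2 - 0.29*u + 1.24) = 0.0384*u^5 - 3.4448*u^4 - 7.1076*u^3 - 2.2304*u^2 - 3.7335*u - 3.3356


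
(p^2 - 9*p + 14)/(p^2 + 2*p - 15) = (p^2 - 9*p + 14)/(p^2 + 2*p - 15)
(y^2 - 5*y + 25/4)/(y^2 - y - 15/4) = (2*y - 5)/(2*y + 3)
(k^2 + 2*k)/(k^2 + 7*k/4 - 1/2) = 4*k/(4*k - 1)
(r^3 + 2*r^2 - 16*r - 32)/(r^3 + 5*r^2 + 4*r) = (r^2 - 2*r - 8)/(r*(r + 1))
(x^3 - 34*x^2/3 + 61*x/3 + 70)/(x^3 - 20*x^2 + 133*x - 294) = (x + 5/3)/(x - 7)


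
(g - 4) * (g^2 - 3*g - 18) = g^3 - 7*g^2 - 6*g + 72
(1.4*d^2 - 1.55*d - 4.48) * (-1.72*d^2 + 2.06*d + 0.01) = -2.408*d^4 + 5.55*d^3 + 4.5266*d^2 - 9.2443*d - 0.0448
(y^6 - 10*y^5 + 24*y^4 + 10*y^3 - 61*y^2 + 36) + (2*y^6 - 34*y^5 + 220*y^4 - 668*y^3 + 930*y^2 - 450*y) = 3*y^6 - 44*y^5 + 244*y^4 - 658*y^3 + 869*y^2 - 450*y + 36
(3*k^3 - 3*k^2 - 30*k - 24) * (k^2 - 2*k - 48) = 3*k^5 - 9*k^4 - 168*k^3 + 180*k^2 + 1488*k + 1152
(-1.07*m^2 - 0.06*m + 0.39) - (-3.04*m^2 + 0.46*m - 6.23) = 1.97*m^2 - 0.52*m + 6.62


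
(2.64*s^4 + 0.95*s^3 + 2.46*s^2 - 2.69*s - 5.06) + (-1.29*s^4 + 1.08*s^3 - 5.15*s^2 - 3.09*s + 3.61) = 1.35*s^4 + 2.03*s^3 - 2.69*s^2 - 5.78*s - 1.45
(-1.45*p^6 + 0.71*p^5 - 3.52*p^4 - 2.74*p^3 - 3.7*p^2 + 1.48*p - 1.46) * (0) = 0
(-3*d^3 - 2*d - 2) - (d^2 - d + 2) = -3*d^3 - d^2 - d - 4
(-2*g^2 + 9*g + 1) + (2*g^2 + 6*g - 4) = 15*g - 3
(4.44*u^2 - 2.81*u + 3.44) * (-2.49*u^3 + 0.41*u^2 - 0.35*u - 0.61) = -11.0556*u^5 + 8.8173*u^4 - 11.2717*u^3 - 0.3145*u^2 + 0.5101*u - 2.0984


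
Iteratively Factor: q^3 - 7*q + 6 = (q + 3)*(q^2 - 3*q + 2) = (q - 2)*(q + 3)*(q - 1)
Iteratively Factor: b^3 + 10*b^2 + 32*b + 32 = (b + 4)*(b^2 + 6*b + 8) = (b + 4)^2*(b + 2)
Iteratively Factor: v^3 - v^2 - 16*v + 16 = (v - 1)*(v^2 - 16) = (v - 1)*(v + 4)*(v - 4)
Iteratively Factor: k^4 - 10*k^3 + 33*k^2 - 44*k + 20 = (k - 5)*(k^3 - 5*k^2 + 8*k - 4) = (k - 5)*(k - 1)*(k^2 - 4*k + 4) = (k - 5)*(k - 2)*(k - 1)*(k - 2)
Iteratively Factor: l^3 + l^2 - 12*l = (l + 4)*(l^2 - 3*l) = (l - 3)*(l + 4)*(l)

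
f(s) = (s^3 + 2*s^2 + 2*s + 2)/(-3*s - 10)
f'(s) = (3*s^2 + 4*s + 2)/(-3*s - 10) + 3*(s^3 + 2*s^2 + 2*s + 2)/(-3*s - 10)^2 = 2*(-3*s^3 - 18*s^2 - 20*s - 7)/(9*s^2 + 60*s + 100)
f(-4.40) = -16.64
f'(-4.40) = -2.33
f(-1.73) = 0.14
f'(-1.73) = -0.93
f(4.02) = -4.87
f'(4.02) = -2.36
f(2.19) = -1.60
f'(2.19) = -1.23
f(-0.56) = -0.16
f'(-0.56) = -0.03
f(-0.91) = -0.15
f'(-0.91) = -0.05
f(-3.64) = -29.36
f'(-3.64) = -66.18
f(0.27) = -0.25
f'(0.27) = -0.24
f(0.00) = -0.20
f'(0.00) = -0.14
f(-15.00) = -84.37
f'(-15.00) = 10.40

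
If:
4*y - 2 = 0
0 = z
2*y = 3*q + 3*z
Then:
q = 1/3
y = 1/2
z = 0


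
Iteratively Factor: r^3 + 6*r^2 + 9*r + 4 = (r + 1)*(r^2 + 5*r + 4) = (r + 1)*(r + 4)*(r + 1)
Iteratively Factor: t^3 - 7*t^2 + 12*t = (t - 3)*(t^2 - 4*t) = (t - 4)*(t - 3)*(t)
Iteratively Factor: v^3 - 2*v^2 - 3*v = (v + 1)*(v^2 - 3*v) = (v - 3)*(v + 1)*(v)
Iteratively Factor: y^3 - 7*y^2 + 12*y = (y - 3)*(y^2 - 4*y) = y*(y - 3)*(y - 4)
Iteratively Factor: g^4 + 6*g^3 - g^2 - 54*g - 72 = (g + 3)*(g^3 + 3*g^2 - 10*g - 24) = (g - 3)*(g + 3)*(g^2 + 6*g + 8) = (g - 3)*(g + 3)*(g + 4)*(g + 2)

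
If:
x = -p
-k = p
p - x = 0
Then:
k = 0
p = 0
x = 0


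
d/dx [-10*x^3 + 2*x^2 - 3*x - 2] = -30*x^2 + 4*x - 3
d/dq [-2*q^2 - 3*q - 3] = -4*q - 3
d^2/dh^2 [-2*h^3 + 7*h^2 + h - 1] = 14 - 12*h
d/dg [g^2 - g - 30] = 2*g - 1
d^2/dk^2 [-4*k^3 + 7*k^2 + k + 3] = 14 - 24*k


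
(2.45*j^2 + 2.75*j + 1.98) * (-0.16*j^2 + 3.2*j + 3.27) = -0.392*j^4 + 7.4*j^3 + 16.4947*j^2 + 15.3285*j + 6.4746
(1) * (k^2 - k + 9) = k^2 - k + 9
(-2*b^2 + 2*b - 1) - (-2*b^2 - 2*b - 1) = 4*b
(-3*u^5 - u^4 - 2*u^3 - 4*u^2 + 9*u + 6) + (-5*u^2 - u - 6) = -3*u^5 - u^4 - 2*u^3 - 9*u^2 + 8*u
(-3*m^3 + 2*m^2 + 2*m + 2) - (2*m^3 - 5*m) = -5*m^3 + 2*m^2 + 7*m + 2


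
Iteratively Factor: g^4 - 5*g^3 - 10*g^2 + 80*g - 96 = (g + 4)*(g^3 - 9*g^2 + 26*g - 24) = (g - 3)*(g + 4)*(g^2 - 6*g + 8) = (g - 3)*(g - 2)*(g + 4)*(g - 4)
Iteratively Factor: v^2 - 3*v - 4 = (v - 4)*(v + 1)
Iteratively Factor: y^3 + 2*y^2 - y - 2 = (y + 1)*(y^2 + y - 2) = (y - 1)*(y + 1)*(y + 2)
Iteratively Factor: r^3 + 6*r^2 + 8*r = (r + 4)*(r^2 + 2*r) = (r + 2)*(r + 4)*(r)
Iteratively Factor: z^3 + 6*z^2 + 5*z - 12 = (z + 4)*(z^2 + 2*z - 3) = (z - 1)*(z + 4)*(z + 3)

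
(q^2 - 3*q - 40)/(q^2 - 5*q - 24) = (q + 5)/(q + 3)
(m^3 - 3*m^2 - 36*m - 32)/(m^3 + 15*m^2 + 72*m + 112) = (m^2 - 7*m - 8)/(m^2 + 11*m + 28)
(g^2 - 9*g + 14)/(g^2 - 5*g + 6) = (g - 7)/(g - 3)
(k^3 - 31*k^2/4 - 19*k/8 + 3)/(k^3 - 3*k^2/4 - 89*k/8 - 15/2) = (2*k^2 - 17*k + 8)/(2*k^2 - 3*k - 20)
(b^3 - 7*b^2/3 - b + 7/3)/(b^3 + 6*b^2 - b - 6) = (b - 7/3)/(b + 6)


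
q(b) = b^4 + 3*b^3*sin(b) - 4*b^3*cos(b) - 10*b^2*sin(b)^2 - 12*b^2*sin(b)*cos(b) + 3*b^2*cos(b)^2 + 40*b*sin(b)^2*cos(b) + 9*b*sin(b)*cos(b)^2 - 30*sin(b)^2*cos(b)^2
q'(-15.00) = 888.36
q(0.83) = 0.54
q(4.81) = -24.06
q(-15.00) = 45293.72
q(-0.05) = -0.05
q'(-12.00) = -18341.54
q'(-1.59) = -24.05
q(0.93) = 0.95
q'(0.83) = 5.42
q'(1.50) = -17.57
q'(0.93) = 2.46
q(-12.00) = 22733.70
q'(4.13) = -275.58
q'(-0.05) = 1.97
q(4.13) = -7.18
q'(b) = 4*b^3*sin(b) + 3*b^3*cos(b) + 4*b^3 + 12*b^2*sin(b)^2 - 26*b^2*sin(b)*cos(b) + 9*b^2*sin(b) - 12*b^2*cos(b)^2 - 12*b^2*cos(b) - 40*b*sin(b)^3 - 18*b*sin(b)^2*cos(b) - 20*b*sin(b)^2 + 80*b*sin(b)*cos(b)^2 - 24*b*sin(b)*cos(b) + 9*b*cos(b)^3 + 6*b*cos(b)^2 + 60*sin(b)^3*cos(b) + 40*sin(b)^2*cos(b) - 60*sin(b)*cos(b)^3 + 9*sin(b)*cos(b)^2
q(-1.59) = -6.50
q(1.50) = -5.91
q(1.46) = -5.17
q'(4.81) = 223.03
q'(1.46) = -19.49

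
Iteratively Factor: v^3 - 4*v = (v - 2)*(v^2 + 2*v) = (v - 2)*(v + 2)*(v)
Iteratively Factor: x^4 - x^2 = (x - 1)*(x^3 + x^2) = (x - 1)*(x + 1)*(x^2) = x*(x - 1)*(x + 1)*(x)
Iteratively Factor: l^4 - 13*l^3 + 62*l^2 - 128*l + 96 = (l - 4)*(l^3 - 9*l^2 + 26*l - 24) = (l - 4)*(l - 2)*(l^2 - 7*l + 12) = (l - 4)^2*(l - 2)*(l - 3)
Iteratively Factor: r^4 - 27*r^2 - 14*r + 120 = (r + 3)*(r^3 - 3*r^2 - 18*r + 40) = (r + 3)*(r + 4)*(r^2 - 7*r + 10) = (r - 2)*(r + 3)*(r + 4)*(r - 5)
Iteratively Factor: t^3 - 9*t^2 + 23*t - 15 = (t - 1)*(t^2 - 8*t + 15) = (t - 5)*(t - 1)*(t - 3)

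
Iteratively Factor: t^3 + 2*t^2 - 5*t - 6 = (t + 3)*(t^2 - t - 2) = (t + 1)*(t + 3)*(t - 2)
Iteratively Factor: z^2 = (z)*(z)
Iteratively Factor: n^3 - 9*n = (n - 3)*(n^2 + 3*n) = (n - 3)*(n + 3)*(n)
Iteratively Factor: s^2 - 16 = (s - 4)*(s + 4)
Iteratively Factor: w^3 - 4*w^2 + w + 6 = (w + 1)*(w^2 - 5*w + 6) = (w - 3)*(w + 1)*(w - 2)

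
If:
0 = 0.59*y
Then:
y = 0.00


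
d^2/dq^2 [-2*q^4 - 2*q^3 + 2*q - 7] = 12*q*(-2*q - 1)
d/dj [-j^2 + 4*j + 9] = 4 - 2*j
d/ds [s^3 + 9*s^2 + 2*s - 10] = 3*s^2 + 18*s + 2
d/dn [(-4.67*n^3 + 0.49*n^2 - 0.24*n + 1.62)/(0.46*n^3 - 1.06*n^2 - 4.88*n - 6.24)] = (4.7248*n^4 + 45.8*n^3 + 82.5412*n^2 - 2.6808*n + 9.4032)/(0.2116*n^6 - 0.9752*n^5 - 3.366*n^4 + 4.6048*n^3 + 37.0432*n^2 + 60.9024*n + 38.9376)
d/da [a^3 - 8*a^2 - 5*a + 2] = 3*a^2 - 16*a - 5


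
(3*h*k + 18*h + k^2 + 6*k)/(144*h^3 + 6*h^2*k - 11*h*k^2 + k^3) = (k + 6)/(48*h^2 - 14*h*k + k^2)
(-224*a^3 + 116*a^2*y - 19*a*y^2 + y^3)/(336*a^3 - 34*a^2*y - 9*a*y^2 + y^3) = (-4*a + y)/(6*a + y)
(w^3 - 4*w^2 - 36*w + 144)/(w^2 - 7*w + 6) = (w^2 + 2*w - 24)/(w - 1)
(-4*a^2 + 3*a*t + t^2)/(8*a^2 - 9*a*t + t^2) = (4*a + t)/(-8*a + t)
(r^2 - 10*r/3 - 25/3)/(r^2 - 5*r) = (r + 5/3)/r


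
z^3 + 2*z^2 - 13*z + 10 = (z - 2)*(z - 1)*(z + 5)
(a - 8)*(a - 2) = a^2 - 10*a + 16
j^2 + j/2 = j*(j + 1/2)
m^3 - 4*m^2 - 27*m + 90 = (m - 6)*(m - 3)*(m + 5)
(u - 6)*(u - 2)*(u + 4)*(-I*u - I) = -I*u^4 + 3*I*u^3 + 24*I*u^2 - 28*I*u - 48*I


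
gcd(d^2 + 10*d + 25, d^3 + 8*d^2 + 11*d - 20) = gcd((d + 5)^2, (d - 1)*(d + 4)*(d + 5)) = d + 5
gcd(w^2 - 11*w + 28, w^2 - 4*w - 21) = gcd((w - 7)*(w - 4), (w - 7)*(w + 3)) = w - 7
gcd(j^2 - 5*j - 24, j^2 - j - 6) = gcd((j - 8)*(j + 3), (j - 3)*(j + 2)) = 1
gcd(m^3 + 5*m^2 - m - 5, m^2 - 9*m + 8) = m - 1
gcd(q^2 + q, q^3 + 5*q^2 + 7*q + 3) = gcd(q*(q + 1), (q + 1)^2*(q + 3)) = q + 1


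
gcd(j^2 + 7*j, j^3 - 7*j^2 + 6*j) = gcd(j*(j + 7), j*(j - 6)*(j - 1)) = j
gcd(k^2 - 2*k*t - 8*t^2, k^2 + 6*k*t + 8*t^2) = k + 2*t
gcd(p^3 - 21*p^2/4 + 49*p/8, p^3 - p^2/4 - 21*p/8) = p^2 - 7*p/4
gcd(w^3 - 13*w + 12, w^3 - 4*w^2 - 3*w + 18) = w - 3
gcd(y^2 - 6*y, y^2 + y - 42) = y - 6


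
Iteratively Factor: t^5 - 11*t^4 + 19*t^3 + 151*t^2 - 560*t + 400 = (t - 1)*(t^4 - 10*t^3 + 9*t^2 + 160*t - 400) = (t - 4)*(t - 1)*(t^3 - 6*t^2 - 15*t + 100) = (t - 4)*(t - 1)*(t + 4)*(t^2 - 10*t + 25) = (t - 5)*(t - 4)*(t - 1)*(t + 4)*(t - 5)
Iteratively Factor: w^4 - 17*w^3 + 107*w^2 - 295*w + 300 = (w - 5)*(w^3 - 12*w^2 + 47*w - 60) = (w - 5)*(w - 3)*(w^2 - 9*w + 20) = (w - 5)*(w - 4)*(w - 3)*(w - 5)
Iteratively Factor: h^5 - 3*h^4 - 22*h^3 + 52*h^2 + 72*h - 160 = (h - 2)*(h^4 - h^3 - 24*h^2 + 4*h + 80) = (h - 2)^2*(h^3 + h^2 - 22*h - 40) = (h - 5)*(h - 2)^2*(h^2 + 6*h + 8) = (h - 5)*(h - 2)^2*(h + 2)*(h + 4)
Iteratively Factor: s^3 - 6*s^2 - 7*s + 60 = (s - 4)*(s^2 - 2*s - 15) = (s - 5)*(s - 4)*(s + 3)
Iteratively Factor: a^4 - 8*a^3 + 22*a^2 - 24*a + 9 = (a - 3)*(a^3 - 5*a^2 + 7*a - 3) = (a - 3)*(a - 1)*(a^2 - 4*a + 3) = (a - 3)*(a - 1)^2*(a - 3)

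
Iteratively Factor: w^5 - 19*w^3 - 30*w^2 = (w + 2)*(w^4 - 2*w^3 - 15*w^2) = (w + 2)*(w + 3)*(w^3 - 5*w^2) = w*(w + 2)*(w + 3)*(w^2 - 5*w) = w*(w - 5)*(w + 2)*(w + 3)*(w)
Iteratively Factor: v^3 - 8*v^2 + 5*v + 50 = (v + 2)*(v^2 - 10*v + 25) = (v - 5)*(v + 2)*(v - 5)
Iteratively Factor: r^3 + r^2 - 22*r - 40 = (r + 4)*(r^2 - 3*r - 10) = (r + 2)*(r + 4)*(r - 5)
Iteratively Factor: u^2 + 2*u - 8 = (u + 4)*(u - 2)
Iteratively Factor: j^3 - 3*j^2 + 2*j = (j - 1)*(j^2 - 2*j) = (j - 2)*(j - 1)*(j)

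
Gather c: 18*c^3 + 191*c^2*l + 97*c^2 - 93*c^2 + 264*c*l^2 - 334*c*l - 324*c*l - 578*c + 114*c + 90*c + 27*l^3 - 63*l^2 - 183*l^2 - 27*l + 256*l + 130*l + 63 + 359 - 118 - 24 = 18*c^3 + c^2*(191*l + 4) + c*(264*l^2 - 658*l - 374) + 27*l^3 - 246*l^2 + 359*l + 280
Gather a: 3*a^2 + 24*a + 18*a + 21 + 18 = 3*a^2 + 42*a + 39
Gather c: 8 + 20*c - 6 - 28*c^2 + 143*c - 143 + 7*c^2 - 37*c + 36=-21*c^2 + 126*c - 105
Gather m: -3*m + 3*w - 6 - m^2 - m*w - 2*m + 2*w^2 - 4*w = -m^2 + m*(-w - 5) + 2*w^2 - w - 6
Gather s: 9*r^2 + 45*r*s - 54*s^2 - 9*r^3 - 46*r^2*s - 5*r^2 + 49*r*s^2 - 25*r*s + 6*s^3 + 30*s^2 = -9*r^3 + 4*r^2 + 6*s^3 + s^2*(49*r - 24) + s*(-46*r^2 + 20*r)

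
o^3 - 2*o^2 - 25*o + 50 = (o - 5)*(o - 2)*(o + 5)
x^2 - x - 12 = (x - 4)*(x + 3)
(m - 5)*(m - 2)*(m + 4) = m^3 - 3*m^2 - 18*m + 40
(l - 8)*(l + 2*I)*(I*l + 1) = I*l^3 - l^2 - 8*I*l^2 + 8*l + 2*I*l - 16*I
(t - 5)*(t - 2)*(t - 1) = t^3 - 8*t^2 + 17*t - 10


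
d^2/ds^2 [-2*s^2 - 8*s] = -4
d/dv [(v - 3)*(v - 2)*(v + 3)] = 3*v^2 - 4*v - 9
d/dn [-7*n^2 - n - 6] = -14*n - 1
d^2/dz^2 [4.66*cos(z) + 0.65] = -4.66*cos(z)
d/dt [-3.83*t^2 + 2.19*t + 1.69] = 2.19 - 7.66*t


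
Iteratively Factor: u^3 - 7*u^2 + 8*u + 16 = (u - 4)*(u^2 - 3*u - 4) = (u - 4)^2*(u + 1)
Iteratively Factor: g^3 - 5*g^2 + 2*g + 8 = (g - 2)*(g^2 - 3*g - 4) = (g - 2)*(g + 1)*(g - 4)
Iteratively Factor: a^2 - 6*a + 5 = (a - 5)*(a - 1)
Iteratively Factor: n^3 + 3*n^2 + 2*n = (n)*(n^2 + 3*n + 2) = n*(n + 1)*(n + 2)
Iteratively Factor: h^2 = (h)*(h)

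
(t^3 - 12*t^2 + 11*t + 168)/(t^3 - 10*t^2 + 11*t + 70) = (t^2 - 5*t - 24)/(t^2 - 3*t - 10)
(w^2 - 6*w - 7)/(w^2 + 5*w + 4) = (w - 7)/(w + 4)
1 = 1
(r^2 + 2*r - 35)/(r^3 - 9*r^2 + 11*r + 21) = (r^2 + 2*r - 35)/(r^3 - 9*r^2 + 11*r + 21)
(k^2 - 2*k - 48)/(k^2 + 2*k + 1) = (k^2 - 2*k - 48)/(k^2 + 2*k + 1)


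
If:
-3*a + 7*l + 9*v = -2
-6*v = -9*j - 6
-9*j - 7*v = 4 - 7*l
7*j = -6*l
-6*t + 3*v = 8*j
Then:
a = 737/249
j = -33/83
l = 77/166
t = 243/332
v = 67/166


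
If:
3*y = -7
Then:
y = -7/3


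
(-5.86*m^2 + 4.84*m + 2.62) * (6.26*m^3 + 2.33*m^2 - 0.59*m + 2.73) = -36.6836*m^5 + 16.6446*m^4 + 31.1358*m^3 - 12.7488*m^2 + 11.6674*m + 7.1526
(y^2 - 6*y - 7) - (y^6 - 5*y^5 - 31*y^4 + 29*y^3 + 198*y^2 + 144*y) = -y^6 + 5*y^5 + 31*y^4 - 29*y^3 - 197*y^2 - 150*y - 7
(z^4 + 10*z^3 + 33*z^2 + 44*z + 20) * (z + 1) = z^5 + 11*z^4 + 43*z^3 + 77*z^2 + 64*z + 20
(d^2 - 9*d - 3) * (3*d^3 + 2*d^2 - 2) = 3*d^5 - 25*d^4 - 27*d^3 - 8*d^2 + 18*d + 6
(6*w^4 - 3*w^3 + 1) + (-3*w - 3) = 6*w^4 - 3*w^3 - 3*w - 2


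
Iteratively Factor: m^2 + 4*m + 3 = (m + 1)*(m + 3)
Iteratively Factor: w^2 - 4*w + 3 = (w - 1)*(w - 3)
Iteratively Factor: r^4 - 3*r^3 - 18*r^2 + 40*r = (r - 2)*(r^3 - r^2 - 20*r) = r*(r - 2)*(r^2 - r - 20) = r*(r - 5)*(r - 2)*(r + 4)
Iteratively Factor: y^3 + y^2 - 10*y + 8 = (y - 1)*(y^2 + 2*y - 8) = (y - 2)*(y - 1)*(y + 4)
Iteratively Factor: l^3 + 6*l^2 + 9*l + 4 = (l + 1)*(l^2 + 5*l + 4) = (l + 1)^2*(l + 4)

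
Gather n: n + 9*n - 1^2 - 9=10*n - 10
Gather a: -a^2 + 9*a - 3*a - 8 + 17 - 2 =-a^2 + 6*a + 7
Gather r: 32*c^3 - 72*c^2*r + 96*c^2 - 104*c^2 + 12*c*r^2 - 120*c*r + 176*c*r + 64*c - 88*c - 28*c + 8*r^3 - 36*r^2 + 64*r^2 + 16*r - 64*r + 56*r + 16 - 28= 32*c^3 - 8*c^2 - 52*c + 8*r^3 + r^2*(12*c + 28) + r*(-72*c^2 + 56*c + 8) - 12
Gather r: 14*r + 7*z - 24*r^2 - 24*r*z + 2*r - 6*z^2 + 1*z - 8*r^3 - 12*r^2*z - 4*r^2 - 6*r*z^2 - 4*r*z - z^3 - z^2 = -8*r^3 + r^2*(-12*z - 28) + r*(-6*z^2 - 28*z + 16) - z^3 - 7*z^2 + 8*z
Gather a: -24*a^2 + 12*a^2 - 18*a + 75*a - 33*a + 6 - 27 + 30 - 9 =-12*a^2 + 24*a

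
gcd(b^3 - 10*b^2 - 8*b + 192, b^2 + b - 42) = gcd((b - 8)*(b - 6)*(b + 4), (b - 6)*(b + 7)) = b - 6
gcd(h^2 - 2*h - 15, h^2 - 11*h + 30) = h - 5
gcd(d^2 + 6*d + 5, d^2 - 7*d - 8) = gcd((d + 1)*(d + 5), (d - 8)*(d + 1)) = d + 1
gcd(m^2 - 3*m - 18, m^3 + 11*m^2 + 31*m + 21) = m + 3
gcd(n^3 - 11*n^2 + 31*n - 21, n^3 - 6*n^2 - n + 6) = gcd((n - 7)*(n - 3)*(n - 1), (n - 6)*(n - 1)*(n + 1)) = n - 1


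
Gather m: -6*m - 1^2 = -6*m - 1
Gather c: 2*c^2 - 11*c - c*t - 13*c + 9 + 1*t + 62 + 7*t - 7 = 2*c^2 + c*(-t - 24) + 8*t + 64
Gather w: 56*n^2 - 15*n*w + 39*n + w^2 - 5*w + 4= 56*n^2 + 39*n + w^2 + w*(-15*n - 5) + 4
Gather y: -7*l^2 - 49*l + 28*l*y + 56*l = -7*l^2 + 28*l*y + 7*l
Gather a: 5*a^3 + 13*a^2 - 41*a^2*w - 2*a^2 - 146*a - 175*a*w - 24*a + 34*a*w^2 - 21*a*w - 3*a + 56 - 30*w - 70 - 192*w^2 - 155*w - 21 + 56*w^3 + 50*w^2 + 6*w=5*a^3 + a^2*(11 - 41*w) + a*(34*w^2 - 196*w - 173) + 56*w^3 - 142*w^2 - 179*w - 35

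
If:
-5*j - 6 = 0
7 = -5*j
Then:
No Solution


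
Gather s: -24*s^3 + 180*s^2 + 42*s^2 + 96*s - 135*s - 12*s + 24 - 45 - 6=-24*s^3 + 222*s^2 - 51*s - 27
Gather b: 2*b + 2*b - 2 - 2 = 4*b - 4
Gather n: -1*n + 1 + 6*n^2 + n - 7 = 6*n^2 - 6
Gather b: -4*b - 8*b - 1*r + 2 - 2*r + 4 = -12*b - 3*r + 6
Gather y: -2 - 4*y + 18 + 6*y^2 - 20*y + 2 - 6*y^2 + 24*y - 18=0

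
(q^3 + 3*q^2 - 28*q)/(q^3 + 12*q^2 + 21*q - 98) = q*(q - 4)/(q^2 + 5*q - 14)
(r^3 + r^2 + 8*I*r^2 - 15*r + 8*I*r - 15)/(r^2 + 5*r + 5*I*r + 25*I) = (r^2 + r*(1 + 3*I) + 3*I)/(r + 5)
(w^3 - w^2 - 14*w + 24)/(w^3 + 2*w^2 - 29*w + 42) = (w + 4)/(w + 7)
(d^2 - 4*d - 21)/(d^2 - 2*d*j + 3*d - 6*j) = (d - 7)/(d - 2*j)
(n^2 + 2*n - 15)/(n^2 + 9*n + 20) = (n - 3)/(n + 4)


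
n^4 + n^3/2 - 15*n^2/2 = n^2*(n - 5/2)*(n + 3)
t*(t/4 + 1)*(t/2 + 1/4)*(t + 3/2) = t^4/8 + 3*t^3/4 + 35*t^2/32 + 3*t/8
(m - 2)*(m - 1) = m^2 - 3*m + 2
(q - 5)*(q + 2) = q^2 - 3*q - 10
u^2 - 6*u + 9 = (u - 3)^2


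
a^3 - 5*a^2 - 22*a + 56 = (a - 7)*(a - 2)*(a + 4)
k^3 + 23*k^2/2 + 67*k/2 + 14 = (k + 1/2)*(k + 4)*(k + 7)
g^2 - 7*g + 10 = (g - 5)*(g - 2)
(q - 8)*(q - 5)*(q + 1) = q^3 - 12*q^2 + 27*q + 40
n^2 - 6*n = n*(n - 6)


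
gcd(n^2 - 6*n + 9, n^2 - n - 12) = 1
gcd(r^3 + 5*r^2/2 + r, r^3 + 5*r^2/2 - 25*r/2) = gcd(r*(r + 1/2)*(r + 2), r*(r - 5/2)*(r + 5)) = r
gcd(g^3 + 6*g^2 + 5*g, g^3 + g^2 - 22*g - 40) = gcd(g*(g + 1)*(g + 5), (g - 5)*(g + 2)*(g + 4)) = 1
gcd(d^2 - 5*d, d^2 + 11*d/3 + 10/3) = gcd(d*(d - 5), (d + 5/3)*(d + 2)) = 1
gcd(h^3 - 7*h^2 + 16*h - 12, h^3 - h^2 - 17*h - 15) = 1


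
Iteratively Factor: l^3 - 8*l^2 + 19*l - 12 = (l - 4)*(l^2 - 4*l + 3) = (l - 4)*(l - 1)*(l - 3)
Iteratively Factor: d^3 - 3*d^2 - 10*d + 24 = (d + 3)*(d^2 - 6*d + 8) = (d - 2)*(d + 3)*(d - 4)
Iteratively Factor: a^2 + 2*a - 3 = (a + 3)*(a - 1)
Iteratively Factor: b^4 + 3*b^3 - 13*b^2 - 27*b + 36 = (b + 4)*(b^3 - b^2 - 9*b + 9) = (b - 1)*(b + 4)*(b^2 - 9) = (b - 1)*(b + 3)*(b + 4)*(b - 3)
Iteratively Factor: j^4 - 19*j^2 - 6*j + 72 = (j - 4)*(j^3 + 4*j^2 - 3*j - 18) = (j - 4)*(j + 3)*(j^2 + j - 6) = (j - 4)*(j - 2)*(j + 3)*(j + 3)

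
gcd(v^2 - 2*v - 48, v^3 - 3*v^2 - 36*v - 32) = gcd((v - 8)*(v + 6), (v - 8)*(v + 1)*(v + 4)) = v - 8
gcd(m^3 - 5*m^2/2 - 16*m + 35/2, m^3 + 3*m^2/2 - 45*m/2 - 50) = m - 5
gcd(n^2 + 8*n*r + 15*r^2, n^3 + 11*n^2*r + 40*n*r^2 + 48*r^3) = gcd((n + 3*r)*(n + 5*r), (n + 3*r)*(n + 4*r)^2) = n + 3*r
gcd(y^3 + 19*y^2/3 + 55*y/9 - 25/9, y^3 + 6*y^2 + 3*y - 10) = y + 5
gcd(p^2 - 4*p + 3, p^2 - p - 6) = p - 3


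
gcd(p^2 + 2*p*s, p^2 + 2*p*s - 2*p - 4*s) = p + 2*s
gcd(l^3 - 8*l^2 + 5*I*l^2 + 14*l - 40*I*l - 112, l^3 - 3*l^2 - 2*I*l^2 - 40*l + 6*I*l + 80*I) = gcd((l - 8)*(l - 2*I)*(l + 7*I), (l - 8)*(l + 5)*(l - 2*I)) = l^2 + l*(-8 - 2*I) + 16*I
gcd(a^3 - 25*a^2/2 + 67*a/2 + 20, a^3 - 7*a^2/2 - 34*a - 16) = a^2 - 15*a/2 - 4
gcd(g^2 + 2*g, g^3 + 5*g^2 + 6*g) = g^2 + 2*g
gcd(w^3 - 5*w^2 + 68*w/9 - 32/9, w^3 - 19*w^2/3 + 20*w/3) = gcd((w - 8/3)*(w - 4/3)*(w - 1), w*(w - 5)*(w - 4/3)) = w - 4/3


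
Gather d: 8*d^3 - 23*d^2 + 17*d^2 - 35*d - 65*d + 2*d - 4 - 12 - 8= 8*d^3 - 6*d^2 - 98*d - 24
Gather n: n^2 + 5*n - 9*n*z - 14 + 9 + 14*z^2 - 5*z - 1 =n^2 + n*(5 - 9*z) + 14*z^2 - 5*z - 6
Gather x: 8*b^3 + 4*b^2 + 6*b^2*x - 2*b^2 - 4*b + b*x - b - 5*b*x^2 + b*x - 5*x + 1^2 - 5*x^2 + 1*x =8*b^3 + 2*b^2 - 5*b + x^2*(-5*b - 5) + x*(6*b^2 + 2*b - 4) + 1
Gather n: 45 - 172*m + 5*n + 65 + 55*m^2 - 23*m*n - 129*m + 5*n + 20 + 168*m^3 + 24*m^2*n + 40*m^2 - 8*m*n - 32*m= 168*m^3 + 95*m^2 - 333*m + n*(24*m^2 - 31*m + 10) + 130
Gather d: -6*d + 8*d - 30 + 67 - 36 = 2*d + 1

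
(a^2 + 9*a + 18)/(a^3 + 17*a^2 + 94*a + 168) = (a + 3)/(a^2 + 11*a + 28)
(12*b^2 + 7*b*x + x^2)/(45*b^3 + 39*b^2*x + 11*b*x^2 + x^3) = (4*b + x)/(15*b^2 + 8*b*x + x^2)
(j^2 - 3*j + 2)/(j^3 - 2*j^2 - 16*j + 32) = (j - 1)/(j^2 - 16)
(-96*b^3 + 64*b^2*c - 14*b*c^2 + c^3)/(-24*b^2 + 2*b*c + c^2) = (24*b^2 - 10*b*c + c^2)/(6*b + c)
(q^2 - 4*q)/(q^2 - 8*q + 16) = q/(q - 4)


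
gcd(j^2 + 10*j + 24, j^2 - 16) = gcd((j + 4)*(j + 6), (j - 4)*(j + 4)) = j + 4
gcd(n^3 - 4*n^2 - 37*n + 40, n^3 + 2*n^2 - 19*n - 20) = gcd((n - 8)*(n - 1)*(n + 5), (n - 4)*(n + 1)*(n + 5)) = n + 5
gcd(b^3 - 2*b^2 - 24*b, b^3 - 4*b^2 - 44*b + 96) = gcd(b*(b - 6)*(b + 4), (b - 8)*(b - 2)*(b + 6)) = 1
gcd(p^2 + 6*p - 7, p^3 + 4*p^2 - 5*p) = p - 1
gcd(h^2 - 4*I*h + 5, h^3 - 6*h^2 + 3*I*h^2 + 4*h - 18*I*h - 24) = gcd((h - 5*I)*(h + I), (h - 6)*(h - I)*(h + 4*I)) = 1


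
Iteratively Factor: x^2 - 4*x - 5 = (x + 1)*(x - 5)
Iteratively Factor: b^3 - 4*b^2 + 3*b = (b - 1)*(b^2 - 3*b) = b*(b - 1)*(b - 3)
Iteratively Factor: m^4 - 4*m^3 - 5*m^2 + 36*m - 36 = (m - 3)*(m^3 - m^2 - 8*m + 12) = (m - 3)*(m - 2)*(m^2 + m - 6) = (m - 3)*(m - 2)^2*(m + 3)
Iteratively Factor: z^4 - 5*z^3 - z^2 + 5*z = (z)*(z^3 - 5*z^2 - z + 5) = z*(z - 1)*(z^2 - 4*z - 5) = z*(z - 1)*(z + 1)*(z - 5)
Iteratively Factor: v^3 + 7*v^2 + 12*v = (v)*(v^2 + 7*v + 12) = v*(v + 4)*(v + 3)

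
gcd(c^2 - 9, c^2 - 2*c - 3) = c - 3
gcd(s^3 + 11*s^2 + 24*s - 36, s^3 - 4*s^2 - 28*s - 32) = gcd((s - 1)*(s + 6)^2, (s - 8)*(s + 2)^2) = 1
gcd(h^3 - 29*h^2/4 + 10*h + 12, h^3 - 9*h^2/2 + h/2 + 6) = h - 4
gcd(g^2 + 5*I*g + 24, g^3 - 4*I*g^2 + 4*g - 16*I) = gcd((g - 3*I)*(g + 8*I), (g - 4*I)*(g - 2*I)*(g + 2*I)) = 1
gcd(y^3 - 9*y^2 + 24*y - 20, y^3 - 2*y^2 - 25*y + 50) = y^2 - 7*y + 10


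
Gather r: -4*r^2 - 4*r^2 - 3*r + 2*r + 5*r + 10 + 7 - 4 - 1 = -8*r^2 + 4*r + 12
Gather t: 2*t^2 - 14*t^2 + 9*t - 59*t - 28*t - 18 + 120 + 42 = -12*t^2 - 78*t + 144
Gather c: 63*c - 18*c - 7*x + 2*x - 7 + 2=45*c - 5*x - 5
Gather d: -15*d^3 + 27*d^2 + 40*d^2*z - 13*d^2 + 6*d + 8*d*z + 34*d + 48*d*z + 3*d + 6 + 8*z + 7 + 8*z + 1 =-15*d^3 + d^2*(40*z + 14) + d*(56*z + 43) + 16*z + 14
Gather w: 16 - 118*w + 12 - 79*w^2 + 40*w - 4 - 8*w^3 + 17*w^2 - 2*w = -8*w^3 - 62*w^2 - 80*w + 24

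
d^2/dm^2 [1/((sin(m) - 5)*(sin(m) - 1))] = (sin(m) + sin(3*m) - 7*cos(2*m) - 55)/((sin(m) - 5)^3*(sin(m) - 1)^2)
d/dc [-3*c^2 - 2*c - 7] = -6*c - 2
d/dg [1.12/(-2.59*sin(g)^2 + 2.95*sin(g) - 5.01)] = (5.8016*sin(g) - 3.304)*cos(g)/(2.59*sin(g)^2 - 2.95*sin(g) + 5.01)^2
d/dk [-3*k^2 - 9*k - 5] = -6*k - 9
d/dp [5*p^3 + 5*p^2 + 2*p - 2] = 15*p^2 + 10*p + 2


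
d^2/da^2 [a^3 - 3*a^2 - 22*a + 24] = 6*a - 6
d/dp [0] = 0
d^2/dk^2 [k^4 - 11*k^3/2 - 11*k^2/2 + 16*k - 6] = 12*k^2 - 33*k - 11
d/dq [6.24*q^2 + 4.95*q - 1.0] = 12.48*q + 4.95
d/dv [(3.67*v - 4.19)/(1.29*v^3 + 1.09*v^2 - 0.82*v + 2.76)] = (-9.4686*v^3 + 12.215*v^2 + 9.1342*v + 6.6934)/(1.6641*v^6 + 2.8122*v^5 - 0.9275*v^4 + 5.3332*v^3 + 6.6892*v^2 - 4.5264*v + 7.6176)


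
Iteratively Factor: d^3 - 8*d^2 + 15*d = (d - 3)*(d^2 - 5*d) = (d - 5)*(d - 3)*(d)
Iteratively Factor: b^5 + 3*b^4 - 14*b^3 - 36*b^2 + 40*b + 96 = (b + 2)*(b^4 + b^3 - 16*b^2 - 4*b + 48) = (b - 3)*(b + 2)*(b^3 + 4*b^2 - 4*b - 16) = (b - 3)*(b + 2)^2*(b^2 + 2*b - 8) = (b - 3)*(b - 2)*(b + 2)^2*(b + 4)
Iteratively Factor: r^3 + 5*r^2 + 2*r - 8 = (r + 2)*(r^2 + 3*r - 4) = (r + 2)*(r + 4)*(r - 1)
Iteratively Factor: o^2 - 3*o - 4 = (o - 4)*(o + 1)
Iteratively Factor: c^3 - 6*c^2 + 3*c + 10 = (c - 2)*(c^2 - 4*c - 5) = (c - 5)*(c - 2)*(c + 1)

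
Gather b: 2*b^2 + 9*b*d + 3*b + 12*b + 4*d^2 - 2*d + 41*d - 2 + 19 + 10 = 2*b^2 + b*(9*d + 15) + 4*d^2 + 39*d + 27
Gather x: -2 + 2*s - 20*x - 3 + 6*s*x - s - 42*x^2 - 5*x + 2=s - 42*x^2 + x*(6*s - 25) - 3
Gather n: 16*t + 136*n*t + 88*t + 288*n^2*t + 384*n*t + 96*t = 288*n^2*t + 520*n*t + 200*t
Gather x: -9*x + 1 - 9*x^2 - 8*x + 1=-9*x^2 - 17*x + 2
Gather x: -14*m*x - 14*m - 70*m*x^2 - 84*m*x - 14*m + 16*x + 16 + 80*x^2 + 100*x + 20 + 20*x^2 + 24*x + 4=-28*m + x^2*(100 - 70*m) + x*(140 - 98*m) + 40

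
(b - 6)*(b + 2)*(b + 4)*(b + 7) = b^4 + 7*b^3 - 28*b^2 - 244*b - 336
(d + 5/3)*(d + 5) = d^2 + 20*d/3 + 25/3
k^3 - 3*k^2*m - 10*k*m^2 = k*(k - 5*m)*(k + 2*m)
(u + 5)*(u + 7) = u^2 + 12*u + 35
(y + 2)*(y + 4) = y^2 + 6*y + 8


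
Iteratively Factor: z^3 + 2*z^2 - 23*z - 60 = (z + 4)*(z^2 - 2*z - 15) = (z + 3)*(z + 4)*(z - 5)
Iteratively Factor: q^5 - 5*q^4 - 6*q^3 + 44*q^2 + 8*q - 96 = (q + 2)*(q^4 - 7*q^3 + 8*q^2 + 28*q - 48) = (q - 4)*(q + 2)*(q^3 - 3*q^2 - 4*q + 12) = (q - 4)*(q - 3)*(q + 2)*(q^2 - 4) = (q - 4)*(q - 3)*(q + 2)^2*(q - 2)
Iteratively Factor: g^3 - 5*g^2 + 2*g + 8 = (g - 2)*(g^2 - 3*g - 4) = (g - 2)*(g + 1)*(g - 4)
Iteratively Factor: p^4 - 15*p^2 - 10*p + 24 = (p + 2)*(p^3 - 2*p^2 - 11*p + 12) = (p - 4)*(p + 2)*(p^2 + 2*p - 3) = (p - 4)*(p + 2)*(p + 3)*(p - 1)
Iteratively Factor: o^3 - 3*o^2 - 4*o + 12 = (o - 3)*(o^2 - 4) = (o - 3)*(o - 2)*(o + 2)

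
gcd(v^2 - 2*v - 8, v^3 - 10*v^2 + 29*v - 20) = v - 4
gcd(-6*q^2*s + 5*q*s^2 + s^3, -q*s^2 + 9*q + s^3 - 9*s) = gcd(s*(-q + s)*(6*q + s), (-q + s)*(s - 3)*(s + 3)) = q - s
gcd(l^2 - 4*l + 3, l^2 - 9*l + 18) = l - 3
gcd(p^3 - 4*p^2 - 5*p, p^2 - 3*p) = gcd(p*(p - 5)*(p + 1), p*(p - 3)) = p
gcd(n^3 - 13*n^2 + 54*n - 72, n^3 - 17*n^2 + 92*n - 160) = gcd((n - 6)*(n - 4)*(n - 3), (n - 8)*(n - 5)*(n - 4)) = n - 4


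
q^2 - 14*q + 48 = (q - 8)*(q - 6)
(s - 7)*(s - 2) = s^2 - 9*s + 14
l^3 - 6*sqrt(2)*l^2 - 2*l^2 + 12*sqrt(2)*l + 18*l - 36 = (l - 2)*(l - 3*sqrt(2))^2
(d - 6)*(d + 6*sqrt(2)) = d^2 - 6*d + 6*sqrt(2)*d - 36*sqrt(2)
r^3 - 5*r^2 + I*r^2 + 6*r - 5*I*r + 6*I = (r - 3)*(r - 2)*(r + I)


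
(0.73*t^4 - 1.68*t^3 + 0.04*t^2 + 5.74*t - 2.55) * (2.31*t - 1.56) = 1.6863*t^5 - 5.0196*t^4 + 2.7132*t^3 + 13.197*t^2 - 14.8449*t + 3.978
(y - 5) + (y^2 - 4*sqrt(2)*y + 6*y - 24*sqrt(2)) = y^2 - 4*sqrt(2)*y + 7*y - 24*sqrt(2) - 5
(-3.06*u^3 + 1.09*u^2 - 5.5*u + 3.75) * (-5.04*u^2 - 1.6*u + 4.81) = 15.4224*u^5 - 0.5976*u^4 + 11.2574*u^3 - 4.8571*u^2 - 32.455*u + 18.0375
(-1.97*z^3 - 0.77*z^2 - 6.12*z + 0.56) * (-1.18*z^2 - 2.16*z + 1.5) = 2.3246*z^5 + 5.1638*z^4 + 5.9298*z^3 + 11.4034*z^2 - 10.3896*z + 0.84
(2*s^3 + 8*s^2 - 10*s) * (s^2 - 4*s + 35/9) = 2*s^5 - 308*s^3/9 + 640*s^2/9 - 350*s/9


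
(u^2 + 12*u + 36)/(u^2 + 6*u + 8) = (u^2 + 12*u + 36)/(u^2 + 6*u + 8)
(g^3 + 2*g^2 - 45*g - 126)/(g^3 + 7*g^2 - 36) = (g - 7)/(g - 2)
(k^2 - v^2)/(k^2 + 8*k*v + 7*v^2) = (k - v)/(k + 7*v)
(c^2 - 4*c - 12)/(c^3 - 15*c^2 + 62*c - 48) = (c + 2)/(c^2 - 9*c + 8)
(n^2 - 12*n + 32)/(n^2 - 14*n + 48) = (n - 4)/(n - 6)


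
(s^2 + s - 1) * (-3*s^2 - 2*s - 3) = -3*s^4 - 5*s^3 - 2*s^2 - s + 3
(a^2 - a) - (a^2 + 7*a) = -8*a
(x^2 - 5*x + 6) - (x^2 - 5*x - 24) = 30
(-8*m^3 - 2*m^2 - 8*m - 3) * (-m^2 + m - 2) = 8*m^5 - 6*m^4 + 22*m^3 - m^2 + 13*m + 6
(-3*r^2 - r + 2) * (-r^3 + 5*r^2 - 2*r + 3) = 3*r^5 - 14*r^4 - r^3 + 3*r^2 - 7*r + 6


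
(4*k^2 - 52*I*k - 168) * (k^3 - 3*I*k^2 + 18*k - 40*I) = 4*k^5 - 64*I*k^4 - 252*k^3 - 592*I*k^2 - 5104*k + 6720*I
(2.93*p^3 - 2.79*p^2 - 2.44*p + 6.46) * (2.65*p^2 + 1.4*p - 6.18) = 7.7645*p^5 - 3.2915*p^4 - 28.4794*p^3 + 30.9452*p^2 + 24.1232*p - 39.9228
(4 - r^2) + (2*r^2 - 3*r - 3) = r^2 - 3*r + 1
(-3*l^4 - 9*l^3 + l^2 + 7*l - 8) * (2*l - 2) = -6*l^5 - 12*l^4 + 20*l^3 + 12*l^2 - 30*l + 16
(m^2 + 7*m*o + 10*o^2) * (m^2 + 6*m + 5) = m^4 + 7*m^3*o + 6*m^3 + 10*m^2*o^2 + 42*m^2*o + 5*m^2 + 60*m*o^2 + 35*m*o + 50*o^2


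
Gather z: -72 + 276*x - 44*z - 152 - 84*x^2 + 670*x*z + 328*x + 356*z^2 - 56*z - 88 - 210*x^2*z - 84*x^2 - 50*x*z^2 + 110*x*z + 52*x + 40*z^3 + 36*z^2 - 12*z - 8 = -168*x^2 + 656*x + 40*z^3 + z^2*(392 - 50*x) + z*(-210*x^2 + 780*x - 112) - 320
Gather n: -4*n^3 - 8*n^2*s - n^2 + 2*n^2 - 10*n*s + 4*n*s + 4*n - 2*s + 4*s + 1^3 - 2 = -4*n^3 + n^2*(1 - 8*s) + n*(4 - 6*s) + 2*s - 1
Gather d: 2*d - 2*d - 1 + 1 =0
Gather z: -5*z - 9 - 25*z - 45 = -30*z - 54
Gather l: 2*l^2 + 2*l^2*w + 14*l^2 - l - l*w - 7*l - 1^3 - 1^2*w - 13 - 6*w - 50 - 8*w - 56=l^2*(2*w + 16) + l*(-w - 8) - 15*w - 120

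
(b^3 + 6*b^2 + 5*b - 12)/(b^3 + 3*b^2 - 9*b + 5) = (b^2 + 7*b + 12)/(b^2 + 4*b - 5)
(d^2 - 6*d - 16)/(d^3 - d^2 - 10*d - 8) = (d - 8)/(d^2 - 3*d - 4)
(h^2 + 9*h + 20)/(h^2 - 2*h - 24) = (h + 5)/(h - 6)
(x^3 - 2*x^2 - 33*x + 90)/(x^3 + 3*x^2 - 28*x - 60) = (x - 3)/(x + 2)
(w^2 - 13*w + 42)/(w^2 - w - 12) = (-w^2 + 13*w - 42)/(-w^2 + w + 12)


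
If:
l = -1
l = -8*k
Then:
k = 1/8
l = -1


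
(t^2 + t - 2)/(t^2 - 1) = (t + 2)/(t + 1)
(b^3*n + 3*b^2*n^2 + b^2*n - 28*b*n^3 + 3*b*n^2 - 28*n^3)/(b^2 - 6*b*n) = n*(b^3 + 3*b^2*n + b^2 - 28*b*n^2 + 3*b*n - 28*n^2)/(b*(b - 6*n))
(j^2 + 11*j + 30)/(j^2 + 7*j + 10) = (j + 6)/(j + 2)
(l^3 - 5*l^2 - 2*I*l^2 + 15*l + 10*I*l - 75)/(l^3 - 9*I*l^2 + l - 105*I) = (l - 5)/(l - 7*I)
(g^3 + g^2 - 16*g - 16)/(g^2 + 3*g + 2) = (g^2 - 16)/(g + 2)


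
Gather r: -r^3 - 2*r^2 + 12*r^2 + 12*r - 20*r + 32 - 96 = -r^3 + 10*r^2 - 8*r - 64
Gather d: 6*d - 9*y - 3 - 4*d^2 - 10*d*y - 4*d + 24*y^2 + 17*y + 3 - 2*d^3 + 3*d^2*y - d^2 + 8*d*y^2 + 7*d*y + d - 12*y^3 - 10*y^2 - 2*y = -2*d^3 + d^2*(3*y - 5) + d*(8*y^2 - 3*y + 3) - 12*y^3 + 14*y^2 + 6*y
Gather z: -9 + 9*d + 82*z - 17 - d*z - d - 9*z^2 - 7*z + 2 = 8*d - 9*z^2 + z*(75 - d) - 24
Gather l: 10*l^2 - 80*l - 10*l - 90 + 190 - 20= 10*l^2 - 90*l + 80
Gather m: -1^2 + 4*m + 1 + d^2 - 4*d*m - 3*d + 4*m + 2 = d^2 - 3*d + m*(8 - 4*d) + 2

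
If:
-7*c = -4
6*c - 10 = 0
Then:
No Solution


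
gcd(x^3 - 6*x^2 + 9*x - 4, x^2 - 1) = x - 1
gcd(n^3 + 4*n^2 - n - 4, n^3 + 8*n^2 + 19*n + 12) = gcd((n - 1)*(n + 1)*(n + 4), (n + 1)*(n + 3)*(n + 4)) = n^2 + 5*n + 4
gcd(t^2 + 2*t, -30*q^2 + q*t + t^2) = 1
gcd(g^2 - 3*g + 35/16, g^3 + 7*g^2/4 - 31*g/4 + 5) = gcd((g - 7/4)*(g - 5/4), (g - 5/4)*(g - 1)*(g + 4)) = g - 5/4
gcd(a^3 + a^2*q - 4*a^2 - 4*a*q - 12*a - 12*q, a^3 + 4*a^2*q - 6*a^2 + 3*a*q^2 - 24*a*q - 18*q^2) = a^2 + a*q - 6*a - 6*q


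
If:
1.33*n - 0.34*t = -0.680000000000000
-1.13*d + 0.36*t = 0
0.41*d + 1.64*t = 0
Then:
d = 0.00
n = -0.51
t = 0.00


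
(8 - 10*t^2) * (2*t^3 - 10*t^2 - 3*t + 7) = -20*t^5 + 100*t^4 + 46*t^3 - 150*t^2 - 24*t + 56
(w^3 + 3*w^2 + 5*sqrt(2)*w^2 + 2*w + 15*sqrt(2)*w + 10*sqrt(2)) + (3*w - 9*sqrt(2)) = w^3 + 3*w^2 + 5*sqrt(2)*w^2 + 5*w + 15*sqrt(2)*w + sqrt(2)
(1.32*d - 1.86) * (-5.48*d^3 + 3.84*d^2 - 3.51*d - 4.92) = -7.2336*d^4 + 15.2616*d^3 - 11.7756*d^2 + 0.0341999999999993*d + 9.1512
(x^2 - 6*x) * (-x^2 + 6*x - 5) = -x^4 + 12*x^3 - 41*x^2 + 30*x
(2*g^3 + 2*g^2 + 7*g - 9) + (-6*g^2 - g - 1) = 2*g^3 - 4*g^2 + 6*g - 10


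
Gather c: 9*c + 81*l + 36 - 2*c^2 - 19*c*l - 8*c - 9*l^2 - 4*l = -2*c^2 + c*(1 - 19*l) - 9*l^2 + 77*l + 36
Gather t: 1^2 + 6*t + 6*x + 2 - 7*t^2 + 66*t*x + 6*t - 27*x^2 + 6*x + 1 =-7*t^2 + t*(66*x + 12) - 27*x^2 + 12*x + 4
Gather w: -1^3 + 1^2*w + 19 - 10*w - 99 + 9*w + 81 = 0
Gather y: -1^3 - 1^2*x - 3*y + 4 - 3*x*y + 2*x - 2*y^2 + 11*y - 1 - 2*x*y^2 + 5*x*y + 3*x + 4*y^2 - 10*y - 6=4*x + y^2*(2 - 2*x) + y*(2*x - 2) - 4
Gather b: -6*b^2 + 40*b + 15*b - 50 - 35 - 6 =-6*b^2 + 55*b - 91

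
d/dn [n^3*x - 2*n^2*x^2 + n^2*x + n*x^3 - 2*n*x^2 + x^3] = x*(3*n^2 - 4*n*x + 2*n + x^2 - 2*x)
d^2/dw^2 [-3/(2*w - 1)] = -24/(2*w - 1)^3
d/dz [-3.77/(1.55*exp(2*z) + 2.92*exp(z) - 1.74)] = (11.687*exp(z) + 11.0084)*exp(z)/(1.55*exp(2*z) + 2.92*exp(z) - 1.74)^2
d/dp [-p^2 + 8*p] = 8 - 2*p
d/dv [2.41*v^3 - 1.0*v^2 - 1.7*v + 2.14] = 7.23*v^2 - 2.0*v - 1.7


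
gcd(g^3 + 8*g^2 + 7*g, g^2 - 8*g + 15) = 1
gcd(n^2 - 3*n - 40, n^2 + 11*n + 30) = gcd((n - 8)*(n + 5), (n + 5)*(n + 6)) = n + 5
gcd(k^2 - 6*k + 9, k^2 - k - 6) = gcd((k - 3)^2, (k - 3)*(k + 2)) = k - 3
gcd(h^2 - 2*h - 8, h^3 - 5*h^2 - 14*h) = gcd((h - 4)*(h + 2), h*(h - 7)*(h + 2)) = h + 2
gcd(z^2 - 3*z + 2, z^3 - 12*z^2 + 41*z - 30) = z - 1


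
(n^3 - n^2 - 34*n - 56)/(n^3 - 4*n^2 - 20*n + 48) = (n^2 - 5*n - 14)/(n^2 - 8*n + 12)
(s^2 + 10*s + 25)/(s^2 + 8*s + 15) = (s + 5)/(s + 3)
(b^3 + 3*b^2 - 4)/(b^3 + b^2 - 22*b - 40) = (b^2 + b - 2)/(b^2 - b - 20)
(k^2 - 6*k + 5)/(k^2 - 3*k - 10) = (k - 1)/(k + 2)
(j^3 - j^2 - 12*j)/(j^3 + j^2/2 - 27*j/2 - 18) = 2*j/(2*j + 3)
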